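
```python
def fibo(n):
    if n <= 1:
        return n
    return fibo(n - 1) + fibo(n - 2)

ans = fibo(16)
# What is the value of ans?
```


fibo(16)
= fibo(15) + fibo(14)
= (fibo(14) + fibo(13)) + fibo(14)
Computing bottom-up: fibo(0)=0, fibo(1)=1, fibo(2)=1, fibo(3)=2, fibo(4)=3, fibo(5)=5, fibo(6)=8, fibo(7)=13, fibo(8)=21, fibo(9)=34, fibo(10)=55, fibo(11)=89, fibo(12)=144, fibo(13)=233, fibo(14)=377, fibo(15)=610, fibo(16)=987
= 987


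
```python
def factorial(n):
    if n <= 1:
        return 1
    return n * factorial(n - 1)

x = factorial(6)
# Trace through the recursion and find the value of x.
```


factorial(6)
= 6 * factorial(5)
= 6 * 5 * factorial(4)
= 6 * 5 * 4 * factorial(3)
= 6 * 5 * 4 * 3 * factorial(2)
= 6 * 5 * 4 * 3 * 2 * factorial(1)
= 6 * 5 * 4 * 3 * 2 * 1
= 720


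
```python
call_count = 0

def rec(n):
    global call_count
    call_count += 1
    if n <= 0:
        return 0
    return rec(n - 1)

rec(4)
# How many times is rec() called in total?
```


rec(4) calls rec(3) calls ... calls rec(0)
Total calls: 4 + 1 (for base case) = 5


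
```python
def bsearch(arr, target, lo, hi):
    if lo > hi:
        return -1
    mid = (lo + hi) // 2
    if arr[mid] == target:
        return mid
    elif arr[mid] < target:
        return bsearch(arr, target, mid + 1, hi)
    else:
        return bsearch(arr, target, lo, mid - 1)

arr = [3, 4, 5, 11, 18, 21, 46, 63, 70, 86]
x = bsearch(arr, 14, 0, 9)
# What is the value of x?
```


bsearch(arr, 14, 0, 9)
lo=0, hi=9, mid=4, arr[mid]=18
18 > 14, search left half
lo=0, hi=3, mid=1, arr[mid]=4
4 < 14, search right half
lo=2, hi=3, mid=2, arr[mid]=5
5 < 14, search right half
lo=3, hi=3, mid=3, arr[mid]=11
11 < 14, search right half
lo > hi, target not found, return -1
= -1


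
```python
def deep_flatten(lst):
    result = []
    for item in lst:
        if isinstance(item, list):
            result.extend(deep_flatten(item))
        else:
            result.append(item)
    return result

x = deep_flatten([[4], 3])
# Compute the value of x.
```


deep_flatten([[4], 3])
Processing each element:
  [4] is a list -> deep_flatten recursively -> [4]
  3 is not a list -> append 3
= [4, 3]


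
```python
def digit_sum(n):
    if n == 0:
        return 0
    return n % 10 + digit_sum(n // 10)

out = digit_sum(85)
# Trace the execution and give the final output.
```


digit_sum(85)
= 5 + digit_sum(8)
= 5 + 8 + digit_sum(0)
= 5 + 8 + 0
= 13


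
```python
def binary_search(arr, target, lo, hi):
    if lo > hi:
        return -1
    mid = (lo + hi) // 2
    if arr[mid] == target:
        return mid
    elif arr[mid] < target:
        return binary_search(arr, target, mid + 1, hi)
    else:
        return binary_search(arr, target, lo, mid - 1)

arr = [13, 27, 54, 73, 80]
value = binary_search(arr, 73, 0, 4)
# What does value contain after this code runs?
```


binary_search(arr, 73, 0, 4)
lo=0, hi=4, mid=2, arr[mid]=54
54 < 73, search right half
lo=3, hi=4, mid=3, arr[mid]=73
arr[3] == 73, found at index 3
= 3


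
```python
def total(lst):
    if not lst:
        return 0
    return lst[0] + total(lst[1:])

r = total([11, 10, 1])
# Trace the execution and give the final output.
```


total([11, 10, 1])
= 11 + total([10, 1])
= 11 + 10 + total([1])
= 11 + 10 + 1 + total([])
= 11 + 10 + 1 + 0
= 22


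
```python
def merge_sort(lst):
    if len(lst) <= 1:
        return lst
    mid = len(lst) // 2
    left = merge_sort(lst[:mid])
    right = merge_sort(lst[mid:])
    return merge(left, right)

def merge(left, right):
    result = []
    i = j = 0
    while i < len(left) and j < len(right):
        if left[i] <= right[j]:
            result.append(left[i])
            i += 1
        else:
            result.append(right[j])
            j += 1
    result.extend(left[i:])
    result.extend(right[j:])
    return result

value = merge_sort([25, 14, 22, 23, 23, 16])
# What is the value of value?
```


merge_sort([25, 14, 22, 23, 23, 16])
Split into [25, 14, 22] and [23, 23, 16]
Left sorted: [14, 22, 25]
Right sorted: [16, 23, 23]
Merge [14, 22, 25] and [16, 23, 23]
= [14, 16, 22, 23, 23, 25]


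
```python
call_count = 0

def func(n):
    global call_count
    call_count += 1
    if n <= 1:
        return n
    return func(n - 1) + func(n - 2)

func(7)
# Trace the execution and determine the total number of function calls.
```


func(7) calls func(6) and func(5); each non-base call branches into two more.
Let C(k) = total number of calls made by func(k), including the call to func(k) itself.
Base cases: C(0) = 1, C(1) = 1
Recurrence: C(k) = 1 + C(k-1) + C(k-2)
  C(2) = 1 + C(1) + C(0) = 1 + 1 + 1 = 3
  C(3) = 1 + C(2) + C(1) = 1 + 3 + 1 = 5
  C(4) = 1 + C(3) + C(2) = 1 + 5 + 3 = 9
  C(5) = 1 + C(4) + C(3) = 1 + 9 + 5 = 15
  C(6) = 1 + C(5) + C(4) = 1 + 15 + 9 = 25
  C(7) = 1 + C(6) + C(5) = 1 + 25 + 15 = 41
Total calls = C(7) = 41


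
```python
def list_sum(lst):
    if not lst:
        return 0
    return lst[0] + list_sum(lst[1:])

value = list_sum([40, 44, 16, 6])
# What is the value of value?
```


list_sum([40, 44, 16, 6])
= 40 + list_sum([44, 16, 6])
= 40 + 44 + list_sum([16, 6])
= 40 + 44 + 16 + list_sum([6])
= 40 + 44 + 16 + 6 + list_sum([])
= 40 + 44 + 16 + 6 + 0
= 106


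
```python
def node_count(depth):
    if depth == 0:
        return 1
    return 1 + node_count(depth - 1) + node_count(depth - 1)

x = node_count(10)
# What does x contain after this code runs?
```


node_count(10)
= 1 + node_count(9) + node_count(9)
= 1 + 2 * node_count(9)
node_count(k) = 2^(k+1) - 1
node_count(0) = 1
node_count(1) = 3
node_count(2) = 7
node_count(3) = 15
node_count(4) = 31
node_count(10) = 2^11 - 1 = 2047


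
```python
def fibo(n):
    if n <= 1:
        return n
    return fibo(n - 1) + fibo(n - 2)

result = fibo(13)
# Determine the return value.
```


fibo(13)
= fibo(12) + fibo(11)
= (fibo(11) + fibo(10)) + fibo(11)
Computing bottom-up: fibo(0)=0, fibo(1)=1, fibo(2)=1, fibo(3)=2, fibo(4)=3, fibo(5)=5, fibo(6)=8, fibo(7)=13, fibo(8)=21, fibo(9)=34, fibo(10)=55, fibo(11)=89, fibo(12)=144, fibo(13)=233
= 233


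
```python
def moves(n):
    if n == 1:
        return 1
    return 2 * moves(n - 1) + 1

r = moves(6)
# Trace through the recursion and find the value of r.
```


moves(6)
= 2 * moves(5) + 1
= 2 * (2 * moves(4) + 1) + 1
= 2 * (2 * (2 * moves(3) + 1) + 1) + 1
= 2 * (2 * (2 * (2 * moves(2) + 1) + 1) + 1) + 1
= 2 * (2 * (2 * (2 * (2 * moves(1) + 1) + 1) + 1) + 1) + 1
Now compute bottom-up:
moves(1) = 1
moves(2) = 2 * 1 + 1 = 3
moves(3) = 2 * 3 + 1 = 7
moves(4) = 2 * 7 + 1 = 15
moves(5) = 2 * 15 + 1 = 31
moves(6) = 2 * 31 + 1 = 63
= 63


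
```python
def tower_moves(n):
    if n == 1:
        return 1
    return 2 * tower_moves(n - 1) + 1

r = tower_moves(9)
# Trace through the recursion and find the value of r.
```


tower_moves(9)
= 2 * tower_moves(8) + 1
= 2 * (2 * tower_moves(7) + 1) + 1
= 2 * (2 * (2 * tower_moves(6) + 1) + 1) + 1
= 2 * (2 * (2 * (2 * tower_moves(5) + 1) + 1) + 1) + 1
= 2 * (2 * (2 * (2 * (2 * tower_moves(4) + 1) + 1) + 1) + 1) + 1
= 2 * (2 * (2 * (2 * (2 * (2 * tower_moves(3) + 1) + 1) + 1) + 1) + 1) + 1
= 2 * (2 * (2 * (2 * (2 * (2 * (2 * tower_moves(2) + 1) + 1) + 1) + 1) + 1) + 1) + 1
= 2 * (2 * (2 * (2 * (2 * (2 * (2 * (2 * tower_moves(1) + 1) + 1) + 1) + 1) + 1) + 1) + 1) + 1
Now compute bottom-up:
tower_moves(1) = 1
tower_moves(2) = 2 * 1 + 1 = 3
tower_moves(3) = 2 * 3 + 1 = 7
tower_moves(4) = 2 * 7 + 1 = 15
tower_moves(5) = 2 * 15 + 1 = 31
tower_moves(6) = 2 * 31 + 1 = 63
tower_moves(7) = 2 * 63 + 1 = 127
tower_moves(8) = 2 * 127 + 1 = 255
tower_moves(9) = 2 * 255 + 1 = 511
= 511


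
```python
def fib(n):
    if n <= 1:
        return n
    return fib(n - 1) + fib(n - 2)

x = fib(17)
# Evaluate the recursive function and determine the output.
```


fib(17)
= fib(16) + fib(15)
= (fib(15) + fib(14)) + fib(15)
Computing bottom-up: fib(0)=0, fib(1)=1, fib(2)=1, fib(3)=2, fib(4)=3, fib(5)=5, fib(6)=8, fib(7)=13, fib(8)=21, fib(9)=34, fib(10)=55, fib(11)=89, fib(12)=144, fib(13)=233, fib(14)=377, fib(15)=610, fib(16)=987, fib(17)=1597
= 1597


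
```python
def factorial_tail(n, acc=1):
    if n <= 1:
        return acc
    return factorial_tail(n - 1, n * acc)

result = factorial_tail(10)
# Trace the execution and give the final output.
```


factorial_tail(10, 1)
= factorial_tail(9, 10 * 1) = factorial_tail(9, 10)
= factorial_tail(8, 9 * 10) = factorial_tail(8, 90)
= factorial_tail(7, 8 * 90) = factorial_tail(7, 720)
= factorial_tail(6, 7 * 720) = factorial_tail(6, 5040)
= factorial_tail(5, 6 * 5040) = factorial_tail(5, 30240)
= factorial_tail(4, 5 * 30240) = factorial_tail(4, 151200)
= factorial_tail(3, 4 * 151200) = factorial_tail(3, 604800)
= factorial_tail(2, 3 * 604800) = factorial_tail(2, 1814400)
= factorial_tail(1, 2 * 1814400) = factorial_tail(1, 3628800)
n <= 1, return acc = 3628800


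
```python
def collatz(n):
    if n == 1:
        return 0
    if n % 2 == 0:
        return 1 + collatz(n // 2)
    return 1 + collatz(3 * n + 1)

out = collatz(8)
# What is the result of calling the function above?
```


collatz(8)
8 is even -> collatz(4)
4 is even -> collatz(2)
2 is even -> collatz(1)
Reached 1 after 3 steps
= 3


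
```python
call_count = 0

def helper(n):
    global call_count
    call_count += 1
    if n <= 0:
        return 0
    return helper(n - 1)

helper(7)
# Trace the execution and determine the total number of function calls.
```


helper(7) calls helper(6) calls ... calls helper(0)
Total calls: 7 + 1 (for base case) = 8


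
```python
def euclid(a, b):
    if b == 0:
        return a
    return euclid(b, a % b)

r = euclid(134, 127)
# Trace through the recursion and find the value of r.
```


euclid(134, 127)
= euclid(127, 134 % 127) = euclid(127, 7)
= euclid(7, 127 % 7) = euclid(7, 1)
= euclid(1, 7 % 1) = euclid(1, 0)
b == 0, return a = 1


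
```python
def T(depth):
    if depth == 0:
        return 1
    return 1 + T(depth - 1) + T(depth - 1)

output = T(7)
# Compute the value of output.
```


T(7)
= 1 + T(6) + T(6)
= 1 + 2 * T(6)
T(k) = 2^(k+1) - 1
T(0) = 1
T(1) = 3
T(2) = 7
T(3) = 15
T(4) = 31
T(7) = 2^8 - 1 = 255


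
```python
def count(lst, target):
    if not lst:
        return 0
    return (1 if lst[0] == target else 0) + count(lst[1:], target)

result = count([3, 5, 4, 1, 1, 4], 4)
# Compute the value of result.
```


count([3, 5, 4, 1, 1, 4], 4)
lst[0]=3 != 4: 0 + count([5, 4, 1, 1, 4], 4)
lst[0]=5 != 4: 0 + count([4, 1, 1, 4], 4)
lst[0]=4 == 4: 1 + count([1, 1, 4], 4)
lst[0]=1 != 4: 0 + count([1, 4], 4)
lst[0]=1 != 4: 0 + count([4], 4)
lst[0]=4 == 4: 1 + count([], 4)
= 2


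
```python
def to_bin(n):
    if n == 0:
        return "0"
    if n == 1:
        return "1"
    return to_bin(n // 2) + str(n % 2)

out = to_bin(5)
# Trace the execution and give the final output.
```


to_bin(5)
= to_bin(2) + "1"
= to_bin(1) + "0" + "1"
= "1" + "0" + "1"
= "101"


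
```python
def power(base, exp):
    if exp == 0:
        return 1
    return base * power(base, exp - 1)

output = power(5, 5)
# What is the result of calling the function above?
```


power(5, 5)
= 5 * power(5, 4)
= 5 * 5 * power(5, 3)
= 5 * 5 * 5 * power(5, 2)
= 5 * 5 * 5 * 5 * power(5, 1)
= 5 * 5 * 5 * 5 * 5 * power(5, 0)
= 5 * 5 * 5 * 5 * 5 * 1
= 3125


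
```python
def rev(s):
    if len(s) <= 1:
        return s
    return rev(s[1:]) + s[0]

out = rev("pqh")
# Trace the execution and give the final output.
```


rev("pqh")
= rev("qh") + "p"
= rev("h") + "q" + "p"
= "h" + "q" + "p"
= "hqp"


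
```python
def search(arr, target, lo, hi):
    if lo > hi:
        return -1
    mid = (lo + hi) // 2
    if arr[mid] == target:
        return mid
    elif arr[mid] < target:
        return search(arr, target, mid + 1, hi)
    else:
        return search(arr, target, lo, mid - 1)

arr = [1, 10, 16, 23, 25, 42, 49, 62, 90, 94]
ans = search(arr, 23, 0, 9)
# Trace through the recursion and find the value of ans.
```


search(arr, 23, 0, 9)
lo=0, hi=9, mid=4, arr[mid]=25
25 > 23, search left half
lo=0, hi=3, mid=1, arr[mid]=10
10 < 23, search right half
lo=2, hi=3, mid=2, arr[mid]=16
16 < 23, search right half
lo=3, hi=3, mid=3, arr[mid]=23
arr[3] == 23, found at index 3
= 3


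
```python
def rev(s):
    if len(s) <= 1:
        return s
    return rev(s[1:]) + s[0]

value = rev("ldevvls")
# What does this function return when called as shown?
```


rev("ldevvls")
= rev("devvls") + "l"
= rev("evvls") + "d" + "l"
= rev("vvls") + "e" + "d" + "l"
= rev("vls") + "v" + "e" + "d" + "l"
= rev("ls") + "v" + "v" + "e" + "d" + "l"
= rev("s") + "l" + "v" + "v" + "e" + "d" + "l"
= "s" + "l" + "v" + "v" + "e" + "d" + "l"
= "slvvedl"


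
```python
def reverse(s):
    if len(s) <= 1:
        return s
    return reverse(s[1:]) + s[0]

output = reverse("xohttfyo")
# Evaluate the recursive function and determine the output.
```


reverse("xohttfyo")
= reverse("ohttfyo") + "x"
= reverse("httfyo") + "o" + "x"
= reverse("ttfyo") + "h" + "o" + "x"
= reverse("tfyo") + "t" + "h" + "o" + "x"
= reverse("fyo") + "t" + "t" + "h" + "o" + "x"
= reverse("yo") + "f" + "t" + "t" + "h" + "o" + "x"
= reverse("o") + "y" + "f" + "t" + "t" + "h" + "o" + "x"
= "o" + "y" + "f" + "t" + "t" + "h" + "o" + "x"
= "oyftthox"


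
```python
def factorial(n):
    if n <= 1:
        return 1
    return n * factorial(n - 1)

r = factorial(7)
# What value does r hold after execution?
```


factorial(7)
= 7 * factorial(6)
= 7 * 6 * factorial(5)
= 7 * 6 * 5 * factorial(4)
= 7 * 6 * 5 * 4 * factorial(3)
= 7 * 6 * 5 * 4 * 3 * factorial(2)
= 7 * 6 * 5 * 4 * 3 * 2 * factorial(1)
= 7 * 6 * 5 * 4 * 3 * 2 * 1
= 5040


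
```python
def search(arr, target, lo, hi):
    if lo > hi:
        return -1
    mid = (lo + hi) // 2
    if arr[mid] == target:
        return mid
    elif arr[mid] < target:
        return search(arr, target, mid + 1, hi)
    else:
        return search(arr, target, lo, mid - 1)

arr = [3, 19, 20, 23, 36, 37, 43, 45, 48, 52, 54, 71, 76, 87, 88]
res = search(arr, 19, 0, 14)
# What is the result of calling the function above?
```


search(arr, 19, 0, 14)
lo=0, hi=14, mid=7, arr[mid]=45
45 > 19, search left half
lo=0, hi=6, mid=3, arr[mid]=23
23 > 19, search left half
lo=0, hi=2, mid=1, arr[mid]=19
arr[1] == 19, found at index 1
= 1


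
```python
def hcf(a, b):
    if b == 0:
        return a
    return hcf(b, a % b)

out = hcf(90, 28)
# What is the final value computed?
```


hcf(90, 28)
= hcf(28, 90 % 28) = hcf(28, 6)
= hcf(6, 28 % 6) = hcf(6, 4)
= hcf(4, 6 % 4) = hcf(4, 2)
= hcf(2, 4 % 2) = hcf(2, 0)
b == 0, return a = 2


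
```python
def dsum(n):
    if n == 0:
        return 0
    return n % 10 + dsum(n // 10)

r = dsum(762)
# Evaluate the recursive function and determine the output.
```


dsum(762)
= 2 + dsum(76)
= 2 + 6 + dsum(7)
= 2 + 6 + 7 + dsum(0)
= 2 + 6 + 7 + 0
= 15


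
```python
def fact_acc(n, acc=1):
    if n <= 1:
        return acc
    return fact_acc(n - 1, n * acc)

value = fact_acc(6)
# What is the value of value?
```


fact_acc(6, 1)
= fact_acc(5, 6 * 1) = fact_acc(5, 6)
= fact_acc(4, 5 * 6) = fact_acc(4, 30)
= fact_acc(3, 4 * 30) = fact_acc(3, 120)
= fact_acc(2, 3 * 120) = fact_acc(2, 360)
= fact_acc(1, 2 * 360) = fact_acc(1, 720)
n <= 1, return acc = 720


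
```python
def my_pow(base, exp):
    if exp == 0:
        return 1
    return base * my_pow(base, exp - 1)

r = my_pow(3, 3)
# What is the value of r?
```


my_pow(3, 3)
= 3 * my_pow(3, 2)
= 3 * 3 * my_pow(3, 1)
= 3 * 3 * 3 * my_pow(3, 0)
= 3 * 3 * 3 * 1
= 27


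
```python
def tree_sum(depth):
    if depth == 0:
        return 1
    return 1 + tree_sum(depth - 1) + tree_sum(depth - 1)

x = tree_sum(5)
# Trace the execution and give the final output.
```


tree_sum(5)
= 1 + tree_sum(4) + tree_sum(4)
= 1 + 2 * tree_sum(4)
tree_sum(k) = 2^(k+1) - 1
tree_sum(0) = 1
tree_sum(1) = 3
tree_sum(2) = 7
tree_sum(3) = 15
tree_sum(4) = 31
tree_sum(5) = 2^6 - 1 = 63


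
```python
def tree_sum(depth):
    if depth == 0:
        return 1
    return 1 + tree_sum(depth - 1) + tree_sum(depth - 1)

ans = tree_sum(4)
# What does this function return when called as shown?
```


tree_sum(4)
= 1 + tree_sum(3) + tree_sum(3)
= 1 + 2 * tree_sum(3)
tree_sum(k) = 2^(k+1) - 1
tree_sum(0) = 1
tree_sum(1) = 3
tree_sum(2) = 7
tree_sum(3) = 15
tree_sum(4) = 31
tree_sum(4) = 2^5 - 1 = 31


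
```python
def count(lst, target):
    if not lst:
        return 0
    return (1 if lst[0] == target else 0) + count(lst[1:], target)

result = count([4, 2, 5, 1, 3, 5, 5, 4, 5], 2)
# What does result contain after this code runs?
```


count([4, 2, 5, 1, 3, 5, 5, 4, 5], 2)
lst[0]=4 != 2: 0 + count([2, 5, 1, 3, 5, 5, 4, 5], 2)
lst[0]=2 == 2: 1 + count([5, 1, 3, 5, 5, 4, 5], 2)
lst[0]=5 != 2: 0 + count([1, 3, 5, 5, 4, 5], 2)
lst[0]=1 != 2: 0 + count([3, 5, 5, 4, 5], 2)
lst[0]=3 != 2: 0 + count([5, 5, 4, 5], 2)
lst[0]=5 != 2: 0 + count([5, 4, 5], 2)
lst[0]=5 != 2: 0 + count([4, 5], 2)
lst[0]=4 != 2: 0 + count([5], 2)
lst[0]=5 != 2: 0 + count([], 2)
= 1


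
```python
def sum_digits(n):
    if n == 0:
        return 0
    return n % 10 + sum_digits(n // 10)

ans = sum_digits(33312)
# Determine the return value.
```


sum_digits(33312)
= 2 + sum_digits(3331)
= 2 + 1 + sum_digits(333)
= 2 + 1 + 3 + sum_digits(33)
= 2 + 1 + 3 + 3 + sum_digits(3)
= 2 + 1 + 3 + 3 + 3 + sum_digits(0)
= 2 + 1 + 3 + 3 + 3 + 0
= 12


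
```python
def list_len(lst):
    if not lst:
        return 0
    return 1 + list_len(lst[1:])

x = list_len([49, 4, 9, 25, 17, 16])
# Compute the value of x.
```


list_len([49, 4, 9, 25, 17, 16])
= 1 + list_len([4, 9, 25, 17, 16])
= 1 + 1 + list_len([9, 25, 17, 16])
= 1 + 1 + 1 + list_len([25, 17, 16])
= 1 + 1 + 1 + 1 + list_len([17, 16])
= 1 + 1 + 1 + 1 + 1 + list_len([16])
= 1 + 1 + 1 + 1 + 1 + 1 + list_len([])
= 1 + 1 + 1 + 1 + 1 + 1 + 0
= 6


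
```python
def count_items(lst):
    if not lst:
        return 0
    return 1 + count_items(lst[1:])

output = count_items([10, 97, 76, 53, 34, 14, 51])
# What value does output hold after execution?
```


count_items([10, 97, 76, 53, 34, 14, 51])
= 1 + count_items([97, 76, 53, 34, 14, 51])
= 1 + 1 + count_items([76, 53, 34, 14, 51])
= 1 + 1 + 1 + count_items([53, 34, 14, 51])
= 1 + 1 + 1 + 1 + count_items([34, 14, 51])
= 1 + 1 + 1 + 1 + 1 + count_items([14, 51])
= 1 + 1 + 1 + 1 + 1 + 1 + count_items([51])
= 1 + 1 + 1 + 1 + 1 + 1 + 1 + count_items([])
= 1 + 1 + 1 + 1 + 1 + 1 + 1 + 0
= 7


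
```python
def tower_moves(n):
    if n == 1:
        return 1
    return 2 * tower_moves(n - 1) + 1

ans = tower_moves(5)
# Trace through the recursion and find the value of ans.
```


tower_moves(5)
= 2 * tower_moves(4) + 1
= 2 * (2 * tower_moves(3) + 1) + 1
= 2 * (2 * (2 * tower_moves(2) + 1) + 1) + 1
= 2 * (2 * (2 * (2 * tower_moves(1) + 1) + 1) + 1) + 1
Now compute bottom-up:
tower_moves(1) = 1
tower_moves(2) = 2 * 1 + 1 = 3
tower_moves(3) = 2 * 3 + 1 = 7
tower_moves(4) = 2 * 7 + 1 = 15
tower_moves(5) = 2 * 15 + 1 = 31
= 31


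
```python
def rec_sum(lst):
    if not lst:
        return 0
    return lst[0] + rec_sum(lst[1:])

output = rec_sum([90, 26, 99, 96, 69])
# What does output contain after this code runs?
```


rec_sum([90, 26, 99, 96, 69])
= 90 + rec_sum([26, 99, 96, 69])
= 90 + 26 + rec_sum([99, 96, 69])
= 90 + 26 + 99 + rec_sum([96, 69])
= 90 + 26 + 99 + 96 + rec_sum([69])
= 90 + 26 + 99 + 96 + 69 + rec_sum([])
= 90 + 26 + 99 + 96 + 69 + 0
= 380


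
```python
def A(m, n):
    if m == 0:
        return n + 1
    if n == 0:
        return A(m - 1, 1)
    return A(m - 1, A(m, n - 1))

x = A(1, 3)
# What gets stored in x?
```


A(1, 3)
= A(0, A(1, 2))
First compute A(1, 2) = 4
= A(0, 4)
= 5


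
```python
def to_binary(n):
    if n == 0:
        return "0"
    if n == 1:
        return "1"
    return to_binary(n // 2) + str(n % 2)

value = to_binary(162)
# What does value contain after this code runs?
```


to_binary(162)
= to_binary(81) + "0"
= to_binary(40) + "1" + "0"
= to_binary(20) + "0" + "1" + "0"
= to_binary(10) + "0" + "0" + "1" + "0"
= to_binary(5) + "0" + "0" + "0" + "1" + "0"
= to_binary(2) + "1" + "0" + "0" + "0" + "1" + "0"
= to_binary(1) + "0" + "1" + "0" + "0" + "0" + "1" + "0"
= "1" + "0" + "1" + "0" + "0" + "0" + "1" + "0"
= "10100010"


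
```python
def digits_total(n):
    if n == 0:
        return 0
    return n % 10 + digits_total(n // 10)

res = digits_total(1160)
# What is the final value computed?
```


digits_total(1160)
= 0 + digits_total(116)
= 0 + 6 + digits_total(11)
= 0 + 6 + 1 + digits_total(1)
= 0 + 6 + 1 + 1 + digits_total(0)
= 0 + 6 + 1 + 1 + 0
= 8


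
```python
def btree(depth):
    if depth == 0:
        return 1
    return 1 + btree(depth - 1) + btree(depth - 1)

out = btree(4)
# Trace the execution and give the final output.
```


btree(4)
= 1 + btree(3) + btree(3)
= 1 + 2 * btree(3)
btree(k) = 2^(k+1) - 1
btree(0) = 1
btree(1) = 3
btree(2) = 7
btree(3) = 15
btree(4) = 31
btree(4) = 2^5 - 1 = 31


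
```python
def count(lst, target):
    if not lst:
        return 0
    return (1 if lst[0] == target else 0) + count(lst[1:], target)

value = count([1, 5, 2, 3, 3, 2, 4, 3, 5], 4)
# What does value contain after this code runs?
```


count([1, 5, 2, 3, 3, 2, 4, 3, 5], 4)
lst[0]=1 != 4: 0 + count([5, 2, 3, 3, 2, 4, 3, 5], 4)
lst[0]=5 != 4: 0 + count([2, 3, 3, 2, 4, 3, 5], 4)
lst[0]=2 != 4: 0 + count([3, 3, 2, 4, 3, 5], 4)
lst[0]=3 != 4: 0 + count([3, 2, 4, 3, 5], 4)
lst[0]=3 != 4: 0 + count([2, 4, 3, 5], 4)
lst[0]=2 != 4: 0 + count([4, 3, 5], 4)
lst[0]=4 == 4: 1 + count([3, 5], 4)
lst[0]=3 != 4: 0 + count([5], 4)
lst[0]=5 != 4: 0 + count([], 4)
= 1


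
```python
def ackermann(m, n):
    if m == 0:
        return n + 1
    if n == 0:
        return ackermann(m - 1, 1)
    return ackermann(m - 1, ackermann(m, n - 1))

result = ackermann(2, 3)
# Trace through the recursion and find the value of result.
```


ackermann(2, 3)
= ackermann(1, ackermann(2, 2))
First compute ackermann(2, 2) = 7
= ackermann(1, 7)
= 9


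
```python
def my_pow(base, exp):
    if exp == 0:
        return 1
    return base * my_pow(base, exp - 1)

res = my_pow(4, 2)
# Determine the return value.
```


my_pow(4, 2)
= 4 * my_pow(4, 1)
= 4 * 4 * my_pow(4, 0)
= 4 * 4 * 1
= 16


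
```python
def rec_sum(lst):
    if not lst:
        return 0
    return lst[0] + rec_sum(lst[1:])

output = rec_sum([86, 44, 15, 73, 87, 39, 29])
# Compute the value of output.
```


rec_sum([86, 44, 15, 73, 87, 39, 29])
= 86 + rec_sum([44, 15, 73, 87, 39, 29])
= 86 + 44 + rec_sum([15, 73, 87, 39, 29])
= 86 + 44 + 15 + rec_sum([73, 87, 39, 29])
= 86 + 44 + 15 + 73 + rec_sum([87, 39, 29])
= 86 + 44 + 15 + 73 + 87 + rec_sum([39, 29])
= 86 + 44 + 15 + 73 + 87 + 39 + rec_sum([29])
= 86 + 44 + 15 + 73 + 87 + 39 + 29 + rec_sum([])
= 86 + 44 + 15 + 73 + 87 + 39 + 29 + 0
= 373


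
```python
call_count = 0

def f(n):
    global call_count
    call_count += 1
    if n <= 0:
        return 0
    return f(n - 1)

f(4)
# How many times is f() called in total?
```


f(4) calls f(3) calls ... calls f(0)
Total calls: 4 + 1 (for base case) = 5


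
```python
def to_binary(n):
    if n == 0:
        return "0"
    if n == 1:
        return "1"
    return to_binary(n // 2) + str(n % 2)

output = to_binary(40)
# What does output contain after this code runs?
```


to_binary(40)
= to_binary(20) + "0"
= to_binary(10) + "0" + "0"
= to_binary(5) + "0" + "0" + "0"
= to_binary(2) + "1" + "0" + "0" + "0"
= to_binary(1) + "0" + "1" + "0" + "0" + "0"
= "1" + "0" + "1" + "0" + "0" + "0"
= "101000"


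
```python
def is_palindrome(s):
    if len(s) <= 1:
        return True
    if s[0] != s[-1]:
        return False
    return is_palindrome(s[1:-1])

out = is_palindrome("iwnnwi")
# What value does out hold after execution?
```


is_palindrome("iwnnwi")
"iwnnwi": s[0]='i' == s[-1]='i' -> is_palindrome("wnnw")
"wnnw": s[0]='w' == s[-1]='w' -> is_palindrome("nn")
"nn": s[0]='n' == s[-1]='n' -> is_palindrome("")
"": len <= 1 -> True
= True


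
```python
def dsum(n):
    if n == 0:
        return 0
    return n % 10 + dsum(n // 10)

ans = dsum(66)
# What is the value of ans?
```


dsum(66)
= 6 + dsum(6)
= 6 + 6 + dsum(0)
= 6 + 6 + 0
= 12


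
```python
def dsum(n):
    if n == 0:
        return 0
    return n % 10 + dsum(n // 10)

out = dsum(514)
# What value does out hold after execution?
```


dsum(514)
= 4 + dsum(51)
= 4 + 1 + dsum(5)
= 4 + 1 + 5 + dsum(0)
= 4 + 1 + 5 + 0
= 10


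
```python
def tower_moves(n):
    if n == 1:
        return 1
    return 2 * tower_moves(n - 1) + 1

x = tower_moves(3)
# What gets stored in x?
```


tower_moves(3)
= 2 * tower_moves(2) + 1
= 2 * (2 * tower_moves(1) + 1) + 1
Now compute bottom-up:
tower_moves(1) = 1
tower_moves(2) = 2 * 1 + 1 = 3
tower_moves(3) = 2 * 3 + 1 = 7
= 7


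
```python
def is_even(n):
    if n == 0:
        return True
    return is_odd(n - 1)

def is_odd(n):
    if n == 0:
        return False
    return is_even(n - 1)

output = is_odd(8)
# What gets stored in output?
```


is_odd(8)
= is_even(7)
= is_odd(6)
= is_even(5)
= is_odd(4)
= is_even(3)
= is_odd(2)
= is_even(1)
= is_odd(0)
n == 0: return False
= False


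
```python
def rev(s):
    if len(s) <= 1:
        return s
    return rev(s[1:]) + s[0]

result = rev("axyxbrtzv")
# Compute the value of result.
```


rev("axyxbrtzv")
= rev("xyxbrtzv") + "a"
= rev("yxbrtzv") + "x" + "a"
= rev("xbrtzv") + "y" + "x" + "a"
= rev("brtzv") + "x" + "y" + "x" + "a"
= rev("rtzv") + "b" + "x" + "y" + "x" + "a"
= rev("tzv") + "r" + "b" + "x" + "y" + "x" + "a"
= rev("zv") + "t" + "r" + "b" + "x" + "y" + "x" + "a"
= rev("v") + "z" + "t" + "r" + "b" + "x" + "y" + "x" + "a"
= "v" + "z" + "t" + "r" + "b" + "x" + "y" + "x" + "a"
= "vztrbxyxa"


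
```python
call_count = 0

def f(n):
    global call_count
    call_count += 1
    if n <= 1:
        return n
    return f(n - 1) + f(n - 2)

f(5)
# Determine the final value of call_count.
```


f(5) calls f(4) and f(3); each non-base call branches into two more.
Let C(k) = total number of calls made by f(k), including the call to f(k) itself.
Base cases: C(0) = 1, C(1) = 1
Recurrence: C(k) = 1 + C(k-1) + C(k-2)
  C(2) = 1 + C(1) + C(0) = 1 + 1 + 1 = 3
  C(3) = 1 + C(2) + C(1) = 1 + 3 + 1 = 5
  C(4) = 1 + C(3) + C(2) = 1 + 5 + 3 = 9
  C(5) = 1 + C(4) + C(3) = 1 + 9 + 5 = 15
Total calls = C(5) = 15


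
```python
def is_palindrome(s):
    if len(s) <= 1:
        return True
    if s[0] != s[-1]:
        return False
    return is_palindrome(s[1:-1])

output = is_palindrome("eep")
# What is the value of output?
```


is_palindrome("eep")
"eep": s[0]='e' != s[-1]='p' -> False
= False


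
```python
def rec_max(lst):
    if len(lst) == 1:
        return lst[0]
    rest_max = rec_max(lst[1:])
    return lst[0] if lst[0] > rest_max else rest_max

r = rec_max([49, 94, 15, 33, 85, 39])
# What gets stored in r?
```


rec_max([49, 94, 15, 33, 85, 39])
= compare 49 with rec_max([94, 15, 33, 85, 39])
= compare 94 with rec_max([15, 33, 85, 39])
= compare 15 with rec_max([33, 85, 39])
= compare 33 with rec_max([85, 39])
= compare 85 with rec_max([39])
Base: rec_max([39]) = 39
compare 85 with 39: max = 85
compare 33 with 85: max = 85
compare 15 with 85: max = 85
compare 94 with 85: max = 94
compare 49 with 94: max = 94
= 94


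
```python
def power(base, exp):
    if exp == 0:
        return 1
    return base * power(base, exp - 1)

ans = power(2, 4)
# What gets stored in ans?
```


power(2, 4)
= 2 * power(2, 3)
= 2 * 2 * power(2, 2)
= 2 * 2 * 2 * power(2, 1)
= 2 * 2 * 2 * 2 * power(2, 0)
= 2 * 2 * 2 * 2 * 1
= 16


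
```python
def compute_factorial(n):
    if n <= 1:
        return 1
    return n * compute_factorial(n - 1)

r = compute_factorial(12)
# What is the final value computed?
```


compute_factorial(12)
= 12 * compute_factorial(11)
= 12 * 11 * compute_factorial(10)
= 12 * 11 * 10 * compute_factorial(9)
= 12 * 11 * 10 * 9 * compute_factorial(8)
= 12 * 11 * 10 * 9 * 8 * compute_factorial(7)
= 12 * 11 * 10 * 9 * 8 * 7 * compute_factorial(6)
= 12 * 11 * 10 * 9 * 8 * 7 * 6 * compute_factorial(5)
= 12 * 11 * 10 * 9 * 8 * 7 * 6 * 5 * compute_factorial(4)
= 12 * 11 * 10 * 9 * 8 * 7 * 6 * 5 * 4 * compute_factorial(3)
= 12 * 11 * 10 * 9 * 8 * 7 * 6 * 5 * 4 * 3 * compute_factorial(2)
= 12 * 11 * 10 * 9 * 8 * 7 * 6 * 5 * 4 * 3 * 2 * compute_factorial(1)
= 12 * 11 * 10 * 9 * 8 * 7 * 6 * 5 * 4 * 3 * 2 * 1
= 479001600


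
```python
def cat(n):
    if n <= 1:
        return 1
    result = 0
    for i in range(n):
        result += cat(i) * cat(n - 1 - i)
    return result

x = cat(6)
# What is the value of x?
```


cat(6)
= sum of cat(i) * cat(6-1-i) for i in 0..5
First compute sub-values bottom-up:
  cat(0) = 1, cat(1) = 1
  cat(2) = 1*1 + 1*1 = 2
  cat(3) = 1*2 + 1*1 + 2*1 = 5
  cat(4) = 1*5 + 1*2 + 2*1 + 5*1 = 14
  cat(5) = 1*14 + 1*5 + 2*2 + 5*1 + 14*1 = 42
Now cat(6):
  cat(0)*cat(5) = 1*42 = 42
  cat(1)*cat(4) = 1*14 = 14
  cat(2)*cat(3) = 2*5 = 10
  cat(3)*cat(2) = 5*2 = 10
  cat(4)*cat(1) = 14*1 = 14
  cat(5)*cat(0) = 42*1 = 42
= 42 + 14 + 10 + 10 + 14 + 42
= 132


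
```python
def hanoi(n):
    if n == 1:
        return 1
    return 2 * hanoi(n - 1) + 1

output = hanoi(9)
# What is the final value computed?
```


hanoi(9)
= 2 * hanoi(8) + 1
= 2 * (2 * hanoi(7) + 1) + 1
= 2 * (2 * (2 * hanoi(6) + 1) + 1) + 1
= 2 * (2 * (2 * (2 * hanoi(5) + 1) + 1) + 1) + 1
= 2 * (2 * (2 * (2 * (2 * hanoi(4) + 1) + 1) + 1) + 1) + 1
= 2 * (2 * (2 * (2 * (2 * (2 * hanoi(3) + 1) + 1) + 1) + 1) + 1) + 1
= 2 * (2 * (2 * (2 * (2 * (2 * (2 * hanoi(2) + 1) + 1) + 1) + 1) + 1) + 1) + 1
= 2 * (2 * (2 * (2 * (2 * (2 * (2 * (2 * hanoi(1) + 1) + 1) + 1) + 1) + 1) + 1) + 1) + 1
Now compute bottom-up:
hanoi(1) = 1
hanoi(2) = 2 * 1 + 1 = 3
hanoi(3) = 2 * 3 + 1 = 7
hanoi(4) = 2 * 7 + 1 = 15
hanoi(5) = 2 * 15 + 1 = 31
hanoi(6) = 2 * 31 + 1 = 63
hanoi(7) = 2 * 63 + 1 = 127
hanoi(8) = 2 * 127 + 1 = 255
hanoi(9) = 2 * 255 + 1 = 511
= 511


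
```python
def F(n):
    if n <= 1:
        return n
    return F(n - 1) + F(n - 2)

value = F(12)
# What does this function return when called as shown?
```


F(12)
= F(11) + F(10)
= (F(10) + F(9)) + F(10)
Computing bottom-up: F(0)=0, F(1)=1, F(2)=1, F(3)=2, F(4)=3, F(5)=5, F(6)=8, F(7)=13, F(8)=21, F(9)=34, F(10)=55, F(11)=89, F(12)=144
= 144


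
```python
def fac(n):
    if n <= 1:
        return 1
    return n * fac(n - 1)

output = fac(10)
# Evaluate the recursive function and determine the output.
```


fac(10)
= 10 * fac(9)
= 10 * 9 * fac(8)
= 10 * 9 * 8 * fac(7)
= 10 * 9 * 8 * 7 * fac(6)
= 10 * 9 * 8 * 7 * 6 * fac(5)
= 10 * 9 * 8 * 7 * 6 * 5 * fac(4)
= 10 * 9 * 8 * 7 * 6 * 5 * 4 * fac(3)
= 10 * 9 * 8 * 7 * 6 * 5 * 4 * 3 * fac(2)
= 10 * 9 * 8 * 7 * 6 * 5 * 4 * 3 * 2 * fac(1)
= 10 * 9 * 8 * 7 * 6 * 5 * 4 * 3 * 2 * 1
= 3628800


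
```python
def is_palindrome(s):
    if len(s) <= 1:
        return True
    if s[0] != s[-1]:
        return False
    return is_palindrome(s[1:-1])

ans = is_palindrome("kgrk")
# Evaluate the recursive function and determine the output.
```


is_palindrome("kgrk")
"kgrk": s[0]='k' == s[-1]='k' -> is_palindrome("gr")
"gr": s[0]='g' != s[-1]='r' -> False
= False


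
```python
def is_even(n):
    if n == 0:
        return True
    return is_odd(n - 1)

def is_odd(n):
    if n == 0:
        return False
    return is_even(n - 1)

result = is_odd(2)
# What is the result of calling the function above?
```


is_odd(2)
= is_even(1)
= is_odd(0)
n == 0: return False
= False


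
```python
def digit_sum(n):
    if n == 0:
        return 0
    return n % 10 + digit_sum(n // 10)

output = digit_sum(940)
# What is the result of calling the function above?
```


digit_sum(940)
= 0 + digit_sum(94)
= 0 + 4 + digit_sum(9)
= 0 + 4 + 9 + digit_sum(0)
= 0 + 4 + 9 + 0
= 13


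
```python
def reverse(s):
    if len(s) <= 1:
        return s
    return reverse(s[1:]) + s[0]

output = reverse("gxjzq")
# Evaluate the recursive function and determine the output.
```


reverse("gxjzq")
= reverse("xjzq") + "g"
= reverse("jzq") + "x" + "g"
= reverse("zq") + "j" + "x" + "g"
= reverse("q") + "z" + "j" + "x" + "g"
= "q" + "z" + "j" + "x" + "g"
= "qzjxg"


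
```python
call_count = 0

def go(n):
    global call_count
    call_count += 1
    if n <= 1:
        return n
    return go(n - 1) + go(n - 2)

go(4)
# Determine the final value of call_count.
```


go(4) calls go(3) and go(2); each non-base call branches into two more.
Let C(k) = total number of calls made by go(k), including the call to go(k) itself.
Base cases: C(0) = 1, C(1) = 1
Recurrence: C(k) = 1 + C(k-1) + C(k-2)
  C(2) = 1 + C(1) + C(0) = 1 + 1 + 1 = 3
  C(3) = 1 + C(2) + C(1) = 1 + 3 + 1 = 5
  C(4) = 1 + C(3) + C(2) = 1 + 5 + 3 = 9
Total calls = C(4) = 9


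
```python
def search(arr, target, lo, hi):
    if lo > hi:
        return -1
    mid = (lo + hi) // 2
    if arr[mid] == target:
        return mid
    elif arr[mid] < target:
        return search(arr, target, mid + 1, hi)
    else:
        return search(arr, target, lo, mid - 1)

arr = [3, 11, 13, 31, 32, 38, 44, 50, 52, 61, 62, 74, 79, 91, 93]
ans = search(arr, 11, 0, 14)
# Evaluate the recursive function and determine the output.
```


search(arr, 11, 0, 14)
lo=0, hi=14, mid=7, arr[mid]=50
50 > 11, search left half
lo=0, hi=6, mid=3, arr[mid]=31
31 > 11, search left half
lo=0, hi=2, mid=1, arr[mid]=11
arr[1] == 11, found at index 1
= 1


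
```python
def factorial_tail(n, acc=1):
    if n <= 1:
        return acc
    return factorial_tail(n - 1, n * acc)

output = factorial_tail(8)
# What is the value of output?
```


factorial_tail(8, 1)
= factorial_tail(7, 8 * 1) = factorial_tail(7, 8)
= factorial_tail(6, 7 * 8) = factorial_tail(6, 56)
= factorial_tail(5, 6 * 56) = factorial_tail(5, 336)
= factorial_tail(4, 5 * 336) = factorial_tail(4, 1680)
= factorial_tail(3, 4 * 1680) = factorial_tail(3, 6720)
= factorial_tail(2, 3 * 6720) = factorial_tail(2, 20160)
= factorial_tail(1, 2 * 20160) = factorial_tail(1, 40320)
n <= 1, return acc = 40320


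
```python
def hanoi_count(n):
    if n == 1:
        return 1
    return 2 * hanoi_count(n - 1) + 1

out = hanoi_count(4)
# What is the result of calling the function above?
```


hanoi_count(4)
= 2 * hanoi_count(3) + 1
= 2 * (2 * hanoi_count(2) + 1) + 1
= 2 * (2 * (2 * hanoi_count(1) + 1) + 1) + 1
Now compute bottom-up:
hanoi_count(1) = 1
hanoi_count(2) = 2 * 1 + 1 = 3
hanoi_count(3) = 2 * 3 + 1 = 7
hanoi_count(4) = 2 * 7 + 1 = 15
= 15


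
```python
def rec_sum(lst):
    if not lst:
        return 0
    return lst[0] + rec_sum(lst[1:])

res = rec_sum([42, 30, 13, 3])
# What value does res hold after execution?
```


rec_sum([42, 30, 13, 3])
= 42 + rec_sum([30, 13, 3])
= 42 + 30 + rec_sum([13, 3])
= 42 + 30 + 13 + rec_sum([3])
= 42 + 30 + 13 + 3 + rec_sum([])
= 42 + 30 + 13 + 3 + 0
= 88


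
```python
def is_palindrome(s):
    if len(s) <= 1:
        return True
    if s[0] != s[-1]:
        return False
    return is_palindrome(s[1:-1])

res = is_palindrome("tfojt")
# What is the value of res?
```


is_palindrome("tfojt")
"tfojt": s[0]='t' == s[-1]='t' -> is_palindrome("foj")
"foj": s[0]='f' != s[-1]='j' -> False
= False


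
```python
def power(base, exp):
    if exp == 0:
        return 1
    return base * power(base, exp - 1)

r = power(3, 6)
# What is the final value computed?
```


power(3, 6)
= 3 * power(3, 5)
= 3 * 3 * power(3, 4)
= 3 * 3 * 3 * power(3, 3)
= 3 * 3 * 3 * 3 * power(3, 2)
= 3 * 3 * 3 * 3 * 3 * power(3, 1)
= 3 * 3 * 3 * 3 * 3 * 3 * power(3, 0)
= 3 * 3 * 3 * 3 * 3 * 3 * 1
= 729


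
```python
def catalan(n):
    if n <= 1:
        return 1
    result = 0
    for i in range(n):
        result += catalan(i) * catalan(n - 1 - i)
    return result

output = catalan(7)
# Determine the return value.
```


catalan(7)
= sum of catalan(i) * catalan(7-1-i) for i in 0..6
First compute sub-values bottom-up:
  catalan(0) = 1, catalan(1) = 1
  catalan(2) = 1*1 + 1*1 = 2
  catalan(3) = 1*2 + 1*1 + 2*1 = 5
  catalan(4) = 1*5 + 1*2 + 2*1 + 5*1 = 14
  catalan(5) = 1*14 + 1*5 + 2*2 + 5*1 + 14*1 = 42
  catalan(6) = 1*42 + 1*14 + 2*5 + 5*2 + 14*1 + 42*1 = 132
Now catalan(7):
  catalan(0)*catalan(6) = 1*132 = 132
  catalan(1)*catalan(5) = 1*42 = 42
  catalan(2)*catalan(4) = 2*14 = 28
  catalan(3)*catalan(3) = 5*5 = 25
  catalan(4)*catalan(2) = 14*2 = 28
  catalan(5)*catalan(1) = 42*1 = 42
  catalan(6)*catalan(0) = 132*1 = 132
= 132 + 42 + 28 + 25 + 28 + 42 + 132
= 429


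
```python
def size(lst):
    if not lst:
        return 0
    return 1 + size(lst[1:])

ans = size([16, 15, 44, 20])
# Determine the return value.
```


size([16, 15, 44, 20])
= 1 + size([15, 44, 20])
= 1 + 1 + size([44, 20])
= 1 + 1 + 1 + size([20])
= 1 + 1 + 1 + 1 + size([])
= 1 + 1 + 1 + 1 + 0
= 4


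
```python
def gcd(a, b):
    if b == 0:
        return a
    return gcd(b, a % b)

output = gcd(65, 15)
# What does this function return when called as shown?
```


gcd(65, 15)
= gcd(15, 65 % 15) = gcd(15, 5)
= gcd(5, 15 % 5) = gcd(5, 0)
b == 0, return a = 5


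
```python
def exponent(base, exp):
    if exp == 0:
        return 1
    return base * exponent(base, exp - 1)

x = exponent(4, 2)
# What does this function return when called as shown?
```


exponent(4, 2)
= 4 * exponent(4, 1)
= 4 * 4 * exponent(4, 0)
= 4 * 4 * 1
= 16


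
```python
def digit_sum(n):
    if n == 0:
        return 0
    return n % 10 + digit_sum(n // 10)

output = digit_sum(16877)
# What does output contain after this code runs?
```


digit_sum(16877)
= 7 + digit_sum(1687)
= 7 + 7 + digit_sum(168)
= 7 + 7 + 8 + digit_sum(16)
= 7 + 7 + 8 + 6 + digit_sum(1)
= 7 + 7 + 8 + 6 + 1 + digit_sum(0)
= 7 + 7 + 8 + 6 + 1 + 0
= 29


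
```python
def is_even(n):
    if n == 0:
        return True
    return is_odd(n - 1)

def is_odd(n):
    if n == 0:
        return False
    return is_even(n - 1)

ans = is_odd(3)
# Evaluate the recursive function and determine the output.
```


is_odd(3)
= is_even(2)
= is_odd(1)
= is_even(0)
n == 0: return True
= True


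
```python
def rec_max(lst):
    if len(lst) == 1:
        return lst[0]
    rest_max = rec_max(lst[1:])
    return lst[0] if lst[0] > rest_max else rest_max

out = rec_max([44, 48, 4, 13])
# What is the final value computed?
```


rec_max([44, 48, 4, 13])
= compare 44 with rec_max([48, 4, 13])
= compare 48 with rec_max([4, 13])
= compare 4 with rec_max([13])
Base: rec_max([13]) = 13
compare 4 with 13: max = 13
compare 48 with 13: max = 48
compare 44 with 48: max = 48
= 48


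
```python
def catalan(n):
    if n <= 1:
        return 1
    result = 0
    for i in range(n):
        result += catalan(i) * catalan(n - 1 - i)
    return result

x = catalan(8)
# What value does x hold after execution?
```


catalan(8)
= sum of catalan(i) * catalan(8-1-i) for i in 0..7
First compute sub-values bottom-up:
  catalan(0) = 1, catalan(1) = 1
  catalan(2) = 1*1 + 1*1 = 2
  catalan(3) = 1*2 + 1*1 + 2*1 = 5
  catalan(4) = 1*5 + 1*2 + 2*1 + 5*1 = 14
  catalan(5) = 1*14 + 1*5 + 2*2 + 5*1 + 14*1 = 42
  catalan(6) = 1*42 + 1*14 + 2*5 + 5*2 + 14*1 + 42*1 = 132
  catalan(7) = 1*132 + 1*42 + 2*14 + 5*5 + 14*2 + 42*1 + 132*1 = 429
Now catalan(8):
  catalan(0)*catalan(7) = 1*429 = 429
  catalan(1)*catalan(6) = 1*132 = 132
  catalan(2)*catalan(5) = 2*42 = 84
  catalan(3)*catalan(4) = 5*14 = 70
  catalan(4)*catalan(3) = 14*5 = 70
  catalan(5)*catalan(2) = 42*2 = 84
  catalan(6)*catalan(1) = 132*1 = 132
  catalan(7)*catalan(0) = 429*1 = 429
= 429 + 132 + 84 + 70 + 70 + 84 + 132 + 429
= 1430


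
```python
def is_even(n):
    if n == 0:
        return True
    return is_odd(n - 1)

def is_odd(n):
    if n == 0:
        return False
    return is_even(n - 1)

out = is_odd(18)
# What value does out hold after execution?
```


is_odd(18)
= is_even(17)
= is_odd(16)
= is_even(15)
= is_odd(14)
= is_even(13)
= is_odd(12)
= is_even(11)
= is_odd(10)
= is_even(9)
= is_odd(8)
= is_even(7)
= is_odd(6)
= is_even(5)
= is_odd(4)
= is_even(3)
= is_odd(2)
= is_even(1)
= is_odd(0)
n == 0: return False
= False


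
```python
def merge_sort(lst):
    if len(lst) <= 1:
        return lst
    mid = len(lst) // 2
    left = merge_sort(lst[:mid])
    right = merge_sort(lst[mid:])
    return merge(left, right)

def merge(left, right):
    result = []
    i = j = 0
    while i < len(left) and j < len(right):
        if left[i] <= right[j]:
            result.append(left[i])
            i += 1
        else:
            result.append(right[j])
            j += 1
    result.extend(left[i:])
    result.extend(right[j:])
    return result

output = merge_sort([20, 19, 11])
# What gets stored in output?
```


merge_sort([20, 19, 11])
Split into [20] and [19, 11]
Left sorted: [20]
Right sorted: [11, 19]
Merge [20] and [11, 19]
= [11, 19, 20]
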